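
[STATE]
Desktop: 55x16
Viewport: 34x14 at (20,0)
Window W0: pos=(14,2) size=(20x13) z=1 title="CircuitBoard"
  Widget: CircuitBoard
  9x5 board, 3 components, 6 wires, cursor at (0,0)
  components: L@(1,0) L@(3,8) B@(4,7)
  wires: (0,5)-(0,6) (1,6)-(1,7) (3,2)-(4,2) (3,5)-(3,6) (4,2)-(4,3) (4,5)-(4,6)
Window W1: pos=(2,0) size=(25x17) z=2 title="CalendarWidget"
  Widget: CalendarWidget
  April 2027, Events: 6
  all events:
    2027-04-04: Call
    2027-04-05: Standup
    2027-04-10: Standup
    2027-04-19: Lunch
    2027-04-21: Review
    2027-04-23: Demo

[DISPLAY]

━━━━━━┓                           
      ┃                           
──────┨━━━━━━┓                    
      ┃d     ┃                    
 Su   ┃──────┨                    
  4*  ┃ 5 6 7┃                    
0* 11 ┃      ┃                    
 18   ┃      ┃                    
 24 25┃      ┃                    
      ┃      ┃                    
      ┃      ┃                    
      ┃      ┃                    
      ┃·     ┃                    
      ┃│     ┃                    


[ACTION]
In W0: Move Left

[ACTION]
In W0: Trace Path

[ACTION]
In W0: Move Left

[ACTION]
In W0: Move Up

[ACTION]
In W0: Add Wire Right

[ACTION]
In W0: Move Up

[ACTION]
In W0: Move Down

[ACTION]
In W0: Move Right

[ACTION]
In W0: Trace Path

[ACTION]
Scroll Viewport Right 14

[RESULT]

━━━━━┓                            
     ┃                            
─────┨━━━━━━┓                     
     ┃d     ┃                     
Su   ┃──────┨                     
 4*  ┃ 5 6 7┃                     
* 11 ┃      ┃                     
18   ┃      ┃                     
24 25┃      ┃                     
     ┃      ┃                     
     ┃      ┃                     
     ┃      ┃                     
     ┃·     ┃                     
     ┃│     ┃                     


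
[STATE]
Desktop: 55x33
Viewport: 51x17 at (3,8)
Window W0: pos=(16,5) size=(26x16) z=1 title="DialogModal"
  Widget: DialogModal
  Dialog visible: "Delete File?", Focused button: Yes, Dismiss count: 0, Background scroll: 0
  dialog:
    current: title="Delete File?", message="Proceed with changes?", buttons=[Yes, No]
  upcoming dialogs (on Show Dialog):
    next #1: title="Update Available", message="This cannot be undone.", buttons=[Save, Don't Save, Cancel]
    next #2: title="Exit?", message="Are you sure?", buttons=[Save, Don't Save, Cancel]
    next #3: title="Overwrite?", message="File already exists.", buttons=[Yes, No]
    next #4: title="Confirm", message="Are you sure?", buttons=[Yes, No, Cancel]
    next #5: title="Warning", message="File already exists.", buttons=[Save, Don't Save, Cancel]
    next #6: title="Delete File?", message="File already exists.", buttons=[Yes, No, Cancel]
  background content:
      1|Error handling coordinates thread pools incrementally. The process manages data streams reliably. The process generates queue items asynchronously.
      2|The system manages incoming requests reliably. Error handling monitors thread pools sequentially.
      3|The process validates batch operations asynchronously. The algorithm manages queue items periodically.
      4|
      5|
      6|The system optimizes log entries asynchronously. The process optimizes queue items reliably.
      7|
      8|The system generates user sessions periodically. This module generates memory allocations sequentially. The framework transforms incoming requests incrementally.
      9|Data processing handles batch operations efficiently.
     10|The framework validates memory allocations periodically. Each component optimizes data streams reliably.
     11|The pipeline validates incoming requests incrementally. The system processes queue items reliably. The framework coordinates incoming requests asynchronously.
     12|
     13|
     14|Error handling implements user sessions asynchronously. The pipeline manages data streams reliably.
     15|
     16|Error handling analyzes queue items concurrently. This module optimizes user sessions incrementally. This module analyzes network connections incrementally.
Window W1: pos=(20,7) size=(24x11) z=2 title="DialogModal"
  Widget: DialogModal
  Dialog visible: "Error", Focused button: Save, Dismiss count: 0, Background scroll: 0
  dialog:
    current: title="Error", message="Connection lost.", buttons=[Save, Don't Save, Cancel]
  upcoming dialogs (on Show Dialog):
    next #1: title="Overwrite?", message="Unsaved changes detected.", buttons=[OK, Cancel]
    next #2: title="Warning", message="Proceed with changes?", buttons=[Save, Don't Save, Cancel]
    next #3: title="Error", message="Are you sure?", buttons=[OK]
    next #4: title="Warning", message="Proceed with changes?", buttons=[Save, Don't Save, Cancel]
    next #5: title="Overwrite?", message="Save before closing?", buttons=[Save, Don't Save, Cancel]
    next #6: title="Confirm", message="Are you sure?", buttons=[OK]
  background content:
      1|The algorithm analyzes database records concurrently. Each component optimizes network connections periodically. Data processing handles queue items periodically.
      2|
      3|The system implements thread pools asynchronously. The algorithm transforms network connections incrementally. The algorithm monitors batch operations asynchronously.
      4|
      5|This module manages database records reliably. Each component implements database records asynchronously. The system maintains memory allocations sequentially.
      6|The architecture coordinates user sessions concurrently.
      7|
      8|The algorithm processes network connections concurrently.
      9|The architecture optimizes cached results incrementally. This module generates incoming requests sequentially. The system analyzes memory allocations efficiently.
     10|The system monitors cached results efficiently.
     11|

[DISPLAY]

             ┃Err┃ DialogModal          ┃          
             ┃The┠──────────────────────┨          
             ┃The┃The algorithm analyzes┃          
             ┃  ┌┃  ┌────────────────┐  ┃          
             ┃  │┃Th│     Error      │s ┃          
             ┃Th│┃  │Connection lost.│  ┃          
             ┃  │┃Th│[Save]  Don't Sa│da┃          
             ┃Th└┃Th└────────────────┘rd┃          
             ┃Dat┃                      ┃          
             ┃The┗━━━━━━━━━━━━━━━━━━━━━━┛          
             ┃The pipeline validates i┃            
             ┃                        ┃            
             ┗━━━━━━━━━━━━━━━━━━━━━━━━┛            
                                                   
                                                   
                                                   
                                                   


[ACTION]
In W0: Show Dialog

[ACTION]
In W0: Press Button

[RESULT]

             ┃Err┃ DialogModal          ┃          
             ┃The┠──────────────────────┨          
             ┃The┃The algorithm analyzes┃          
             ┃   ┃  ┌────────────────┐  ┃          
             ┃   ┃Th│     Error      │s ┃          
             ┃The┃  │Connection lost.│  ┃          
             ┃   ┃Th│[Save]  Don't Sa│da┃          
             ┃The┃Th└────────────────┘rd┃          
             ┃Dat┃                      ┃          
             ┃The┗━━━━━━━━━━━━━━━━━━━━━━┛          
             ┃The pipeline validates i┃            
             ┃                        ┃            
             ┗━━━━━━━━━━━━━━━━━━━━━━━━┛            
                                                   
                                                   
                                                   
                                                   


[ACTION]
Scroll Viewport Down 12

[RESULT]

             ┃Dat┃                      ┃          
             ┃The┗━━━━━━━━━━━━━━━━━━━━━━┛          
             ┃The pipeline validates i┃            
             ┃                        ┃            
             ┗━━━━━━━━━━━━━━━━━━━━━━━━┛            
                                                   
                                                   
                                                   
                                                   
                                                   
                                                   
                                                   
                                                   
                                                   
                                                   
                                                   
                                                   


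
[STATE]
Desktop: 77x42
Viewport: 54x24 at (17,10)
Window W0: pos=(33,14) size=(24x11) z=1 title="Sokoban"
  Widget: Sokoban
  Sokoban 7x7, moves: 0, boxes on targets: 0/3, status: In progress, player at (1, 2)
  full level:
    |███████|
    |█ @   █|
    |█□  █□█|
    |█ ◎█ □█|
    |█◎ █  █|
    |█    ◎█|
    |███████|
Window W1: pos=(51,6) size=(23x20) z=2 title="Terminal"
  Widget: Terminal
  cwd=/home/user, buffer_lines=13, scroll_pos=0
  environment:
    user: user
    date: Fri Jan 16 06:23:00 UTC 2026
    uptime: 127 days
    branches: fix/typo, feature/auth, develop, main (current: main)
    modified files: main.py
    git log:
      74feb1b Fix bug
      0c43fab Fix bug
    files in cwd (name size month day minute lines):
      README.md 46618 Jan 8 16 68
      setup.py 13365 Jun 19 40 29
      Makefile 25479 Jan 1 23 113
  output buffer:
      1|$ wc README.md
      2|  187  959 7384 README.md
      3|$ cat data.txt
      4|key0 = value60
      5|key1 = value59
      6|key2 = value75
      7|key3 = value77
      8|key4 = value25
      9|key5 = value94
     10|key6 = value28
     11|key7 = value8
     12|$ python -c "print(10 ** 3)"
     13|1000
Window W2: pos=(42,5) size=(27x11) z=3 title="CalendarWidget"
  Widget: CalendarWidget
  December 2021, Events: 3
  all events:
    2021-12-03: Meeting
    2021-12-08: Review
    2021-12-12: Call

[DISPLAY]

                         ┃       1  2  3*  4  5    ┃EA
                         ┃ 6  7  8*  9 10 11 12*   ┃  
                         ┃13 14 15 16 17 18 19     ┃  
                         ┃20 21 22 23 24 25 26     ┃  
                ┏━━━━━━━━┃27 28 29 30 31           ┃  
                ┃ Sokoban┗━━━━━━━━━━━━━━━━━━━━━━━━━┛  
                ┠─────────────────┃key4 = value25     
                ┃███████          ┃key5 = value94     
                ┃█ @   █          ┃key6 = value28     
                ┃█□  █□█          ┃key7 = value8      
                ┃█ ◎█ □█          ┃$ python -c "print(
                ┃█◎ █  █          ┃1000               
                ┃█    ◎█          ┃$ █                
                ┃███████          ┃                   
                ┗━━━━━━━━━━━━━━━━━┃                   
                                  ┗━━━━━━━━━━━━━━━━━━━
                                                      
                                                      
                                                      
                                                      
                                                      
                                                      
                                                      
                                                      


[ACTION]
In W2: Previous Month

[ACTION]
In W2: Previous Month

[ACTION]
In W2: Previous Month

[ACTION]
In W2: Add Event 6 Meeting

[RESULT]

                         ┃       1  2  3  4  5     ┃EA
                         ┃ 6*  7  8  9 10 11 12    ┃  
                         ┃13 14 15 16 17 18 19     ┃  
                         ┃20 21 22 23 24 25 26     ┃  
                ┏━━━━━━━━┃27 28 29 30              ┃  
                ┃ Sokoban┗━━━━━━━━━━━━━━━━━━━━━━━━━┛  
                ┠─────────────────┃key4 = value25     
                ┃███████          ┃key5 = value94     
                ┃█ @   █          ┃key6 = value28     
                ┃█□  █□█          ┃key7 = value8      
                ┃█ ◎█ □█          ┃$ python -c "print(
                ┃█◎ █  █          ┃1000               
                ┃█    ◎█          ┃$ █                
                ┃███████          ┃                   
                ┗━━━━━━━━━━━━━━━━━┃                   
                                  ┗━━━━━━━━━━━━━━━━━━━
                                                      
                                                      
                                                      
                                                      
                                                      
                                                      
                                                      
                                                      


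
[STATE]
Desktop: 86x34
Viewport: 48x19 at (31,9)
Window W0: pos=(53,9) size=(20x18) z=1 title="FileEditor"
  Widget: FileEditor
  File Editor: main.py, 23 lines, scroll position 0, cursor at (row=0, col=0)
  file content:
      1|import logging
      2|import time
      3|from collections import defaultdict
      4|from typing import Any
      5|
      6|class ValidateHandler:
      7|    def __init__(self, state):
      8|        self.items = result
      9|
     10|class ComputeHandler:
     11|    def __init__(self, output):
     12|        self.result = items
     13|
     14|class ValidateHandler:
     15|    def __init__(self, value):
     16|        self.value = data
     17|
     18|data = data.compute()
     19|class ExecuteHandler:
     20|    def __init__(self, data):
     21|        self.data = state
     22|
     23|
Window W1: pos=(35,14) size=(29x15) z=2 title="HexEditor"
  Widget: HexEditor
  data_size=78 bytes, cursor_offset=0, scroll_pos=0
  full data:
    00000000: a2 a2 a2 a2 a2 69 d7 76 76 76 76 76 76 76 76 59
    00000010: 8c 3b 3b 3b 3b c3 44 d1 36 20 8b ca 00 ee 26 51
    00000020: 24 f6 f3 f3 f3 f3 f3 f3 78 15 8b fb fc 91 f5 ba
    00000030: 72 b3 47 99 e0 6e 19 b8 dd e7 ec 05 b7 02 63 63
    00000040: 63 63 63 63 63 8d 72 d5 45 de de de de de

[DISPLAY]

                      ┏━━━━━━━━━━━━━━━━━━┓      
                      ┃ FileEditor       ┃      
                      ┠──────────────────┨      
                      ┃█mport logging   ▲┃      
                      ┃import time      █┃      
    ┏━━━━━━━━━━━━━━━━━━━━━━━━━━━┓ctions ░┃      
    ┃ HexEditor                 ┃g impor░┃      
    ┠───────────────────────────┨       ░┃      
    ┃00000000  A2 a2 a2 a2 a2 69┃dateHan░┃      
    ┃00000010  8c 3b 3b 3b 3b c3┃init__(░┃      
    ┃00000020  24 f6 f3 f3 f3 f3┃lf.item░┃      
    ┃00000030  72 b3 47 99 e0 6e┃       ░┃      
    ┃00000040  63 63 63 63 63 8d┃uteHand░┃      
    ┃                           ┃init__(░┃      
    ┃                           ┃lf.resu░┃      
    ┃                           ┃       ░┃      
    ┃                           ┃dateHan▼┃      
    ┃                           ┃━━━━━━━━┛      
    ┃                           ┃               


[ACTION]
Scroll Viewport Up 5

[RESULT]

                                                
                                                
                                                
                                                
                                                
                      ┏━━━━━━━━━━━━━━━━━━┓      
                      ┃ FileEditor       ┃      
                      ┠──────────────────┨      
                      ┃█mport logging   ▲┃      
                      ┃import time      █┃      
    ┏━━━━━━━━━━━━━━━━━━━━━━━━━━━┓ctions ░┃      
    ┃ HexEditor                 ┃g impor░┃      
    ┠───────────────────────────┨       ░┃      
    ┃00000000  A2 a2 a2 a2 a2 69┃dateHan░┃      
    ┃00000010  8c 3b 3b 3b 3b c3┃init__(░┃      
    ┃00000020  24 f6 f3 f3 f3 f3┃lf.item░┃      
    ┃00000030  72 b3 47 99 e0 6e┃       ░┃      
    ┃00000040  63 63 63 63 63 8d┃uteHand░┃      
    ┃                           ┃init__(░┃      


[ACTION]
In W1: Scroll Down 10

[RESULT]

                                                
                                                
                                                
                                                
                                                
                      ┏━━━━━━━━━━━━━━━━━━┓      
                      ┃ FileEditor       ┃      
                      ┠──────────────────┨      
                      ┃█mport logging   ▲┃      
                      ┃import time      █┃      
    ┏━━━━━━━━━━━━━━━━━━━━━━━━━━━┓ctions ░┃      
    ┃ HexEditor                 ┃g impor░┃      
    ┠───────────────────────────┨       ░┃      
    ┃00000040  63 63 63 63 63 8d┃dateHan░┃      
    ┃                           ┃init__(░┃      
    ┃                           ┃lf.item░┃      
    ┃                           ┃       ░┃      
    ┃                           ┃uteHand░┃      
    ┃                           ┃init__(░┃      


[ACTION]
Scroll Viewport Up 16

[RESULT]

                                                
                                                
                                                
                                                
                                                
                                                
                                                
                                                
                                                
                      ┏━━━━━━━━━━━━━━━━━━┓      
                      ┃ FileEditor       ┃      
                      ┠──────────────────┨      
                      ┃█mport logging   ▲┃      
                      ┃import time      █┃      
    ┏━━━━━━━━━━━━━━━━━━━━━━━━━━━┓ctions ░┃      
    ┃ HexEditor                 ┃g impor░┃      
    ┠───────────────────────────┨       ░┃      
    ┃00000040  63 63 63 63 63 8d┃dateHan░┃      
    ┃                           ┃init__(░┃      


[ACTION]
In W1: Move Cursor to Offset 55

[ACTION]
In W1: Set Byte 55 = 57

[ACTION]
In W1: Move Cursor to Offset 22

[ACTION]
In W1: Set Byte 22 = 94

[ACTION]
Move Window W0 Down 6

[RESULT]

                                                
                                                
                                                
                                                
                                                
                                                
                                                
                                                
                                                
                                                
                                                
                                                
                                                
                                                
    ┏━━━━━━━━━━━━━━━━━━━━━━━━━━━┓               
    ┃ HexEditor                 ┃━━━━━━━━┓      
    ┠───────────────────────────┨r       ┃      
    ┃00000040  63 63 63 63 63 8d┃────────┨      
    ┃                           ┃ging   ▲┃      


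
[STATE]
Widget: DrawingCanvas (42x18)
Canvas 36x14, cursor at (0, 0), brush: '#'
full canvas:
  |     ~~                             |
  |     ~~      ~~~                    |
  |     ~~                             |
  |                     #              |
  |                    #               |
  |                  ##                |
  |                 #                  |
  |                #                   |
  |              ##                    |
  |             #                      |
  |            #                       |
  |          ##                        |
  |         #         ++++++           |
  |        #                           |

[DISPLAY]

+    ~~                                   
     ~~      ~~~                          
     ~~                                   
                     #                    
                    #                     
                  ##                      
                 #                        
                #                         
              ##                          
             #                            
            #                             
          ##                              
         #         ++++++                 
        #                                 
                                          
                                          
                                          
                                          


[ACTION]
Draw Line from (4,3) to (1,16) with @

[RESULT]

+    ~~                                   
     ~~      ~@@@                         
     ~~   @@@@                            
      @@@@           #                    
   @@@              #                     
                  ##                      
                 #                        
                #                         
              ##                          
             #                            
            #                             
          ##                              
         #         ++++++                 
        #                                 
                                          
                                          
                                          
                                          


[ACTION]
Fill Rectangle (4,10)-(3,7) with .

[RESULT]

+    ~~                                   
     ~~      ~@@@                         
     ~~   @@@@                            
      @....          #                    
   @@@ ....         #                     
                  ##                      
                 #                        
                #                         
              ##                          
             #                            
            #                             
          ##                              
         #         ++++++                 
        #                                 
                                          
                                          
                                          
                                          


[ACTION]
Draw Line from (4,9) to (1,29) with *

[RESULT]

+    ~~                                   
     ~~      ~@@@         ****            
     ~~   @@@@      ******                
      @....  ******* #                    
   @@@ ..****       #                     
                  ##                      
                 #                        
                #                         
              ##                          
             #                            
            #                             
          ##                              
         #         ++++++                 
        #                                 
                                          
                                          
                                          
                                          


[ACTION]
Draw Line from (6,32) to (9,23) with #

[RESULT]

+    ~~                                   
     ~~      ~@@@         ****            
     ~~   @@@@      ******                
      @....  ******* #                    
   @@@ ..****       #                     
                  ##                      
                 #             ##         
                #           ###           
              ##         ###              
             #         ##                 
            #                             
          ##                              
         #         ++++++                 
        #                                 
                                          
                                          
                                          
                                          


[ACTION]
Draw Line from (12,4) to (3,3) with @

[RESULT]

+    ~~                                   
     ~~      ~@@@         ****            
     ~~   @@@@      ******                
   @  @....  ******* #                    
   @@@ ..****       #                     
   @              ##                      
   @             #             ##         
   @            #           ###           
    @         ##         ###              
    @        #         ##                 
    @       #                             
    @     ##                              
    @    #         ++++++                 
        #                                 
                                          
                                          
                                          
                                          


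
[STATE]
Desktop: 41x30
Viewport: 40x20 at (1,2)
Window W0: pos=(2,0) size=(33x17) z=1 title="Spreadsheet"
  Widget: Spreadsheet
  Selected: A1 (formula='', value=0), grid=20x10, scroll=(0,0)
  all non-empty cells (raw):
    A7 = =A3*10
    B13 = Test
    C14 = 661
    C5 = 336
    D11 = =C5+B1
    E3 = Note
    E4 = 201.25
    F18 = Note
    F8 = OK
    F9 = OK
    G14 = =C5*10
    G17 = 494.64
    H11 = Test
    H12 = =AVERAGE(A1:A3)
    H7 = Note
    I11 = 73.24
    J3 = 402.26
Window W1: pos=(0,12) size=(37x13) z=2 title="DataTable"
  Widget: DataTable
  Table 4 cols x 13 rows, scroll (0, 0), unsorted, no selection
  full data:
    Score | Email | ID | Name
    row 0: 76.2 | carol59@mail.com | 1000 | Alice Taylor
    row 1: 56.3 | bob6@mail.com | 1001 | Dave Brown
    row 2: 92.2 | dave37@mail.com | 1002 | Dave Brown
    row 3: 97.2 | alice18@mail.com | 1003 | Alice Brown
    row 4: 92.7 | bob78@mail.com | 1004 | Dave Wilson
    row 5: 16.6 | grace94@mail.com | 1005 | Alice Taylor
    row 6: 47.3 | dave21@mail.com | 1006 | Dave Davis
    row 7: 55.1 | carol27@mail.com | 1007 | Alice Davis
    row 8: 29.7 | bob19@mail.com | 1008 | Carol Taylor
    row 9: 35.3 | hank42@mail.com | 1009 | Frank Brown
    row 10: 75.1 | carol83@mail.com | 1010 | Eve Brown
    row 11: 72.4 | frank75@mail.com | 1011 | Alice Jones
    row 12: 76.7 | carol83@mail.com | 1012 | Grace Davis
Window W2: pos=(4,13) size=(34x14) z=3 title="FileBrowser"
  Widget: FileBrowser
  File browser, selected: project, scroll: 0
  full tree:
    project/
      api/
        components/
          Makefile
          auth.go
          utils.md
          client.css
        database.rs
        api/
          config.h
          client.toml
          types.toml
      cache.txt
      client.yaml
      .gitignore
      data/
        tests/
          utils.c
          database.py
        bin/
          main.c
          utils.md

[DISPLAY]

 ┠───────────────────────────────┨      
 ┃A1:                            ┃      
 ┃       A       B       C       ┃      
 ┃-------------------------------┃      
 ┃  1      [0]       0       0   ┃      
 ┃  2        0       0       0   ┃      
 ┃  3        0       0       0   ┃      
 ┃  4        0       0       0   ┃      
 ┃  5        0       0     336   ┃      
 ┃  6        0       0       0   ┃      
━━━━━━━━━━━━━━━━━━━━━━━━━━━━━━━━━━━┓    
 Da┏━━━━━━━━━━━━━━━━━━━━━━━━━━━━━━━━┓   
───┃ FileBrowser                    ┃   
Sco┠────────────────────────────────┨   
───┃> [-] project/                  ┃   
76.┃    [+] api/                    ┃   
56.┃    cache.txt                   ┃   
92.┃    client.yaml                 ┃   
97.┃    .gitignore                  ┃   
92.┃    [+] data/                   ┃   


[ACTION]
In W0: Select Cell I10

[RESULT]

 ┠───────────────────────────────┨      
 ┃I10:                           ┃      
 ┃       A       B       C       ┃      
 ┃-------------------------------┃      
 ┃  1        0       0       0   ┃      
 ┃  2        0       0       0   ┃      
 ┃  3        0       0       0   ┃      
 ┃  4        0       0       0   ┃      
 ┃  5        0       0     336   ┃      
 ┃  6        0       0       0   ┃      
━━━━━━━━━━━━━━━━━━━━━━━━━━━━━━━━━━━┓    
 Da┏━━━━━━━━━━━━━━━━━━━━━━━━━━━━━━━━┓   
───┃ FileBrowser                    ┃   
Sco┠────────────────────────────────┨   
───┃> [-] project/                  ┃   
76.┃    [+] api/                    ┃   
56.┃    cache.txt                   ┃   
92.┃    client.yaml                 ┃   
97.┃    .gitignore                  ┃   
92.┃    [+] data/                   ┃   


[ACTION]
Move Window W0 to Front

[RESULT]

 ┠───────────────────────────────┨      
 ┃I10:                           ┃      
 ┃       A       B       C       ┃      
 ┃-------------------------------┃      
 ┃  1        0       0       0   ┃      
 ┃  2        0       0       0   ┃      
 ┃  3        0       0       0   ┃      
 ┃  4        0       0       0   ┃      
 ┃  5        0       0     336   ┃      
 ┃  6        0       0       0   ┃      
━┃  7        0       0       0   ┃━┓    
 ┃  8        0       0       0   ┃━━┓   
─┃  9        0       0       0   ┃  ┃   
S┃ 10        0       0       0   ┃──┨   
─┗━━━━━━━━━━━━━━━━━━━━━━━━━━━━━━━┛  ┃   
76.┃    [+] api/                    ┃   
56.┃    cache.txt                   ┃   
92.┃    client.yaml                 ┃   
97.┃    .gitignore                  ┃   
92.┃    [+] data/                   ┃   


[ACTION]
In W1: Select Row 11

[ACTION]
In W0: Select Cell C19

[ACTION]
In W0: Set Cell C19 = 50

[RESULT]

 ┠───────────────────────────────┨      
 ┃C19: 50                        ┃      
 ┃       A       B       C       ┃      
 ┃-------------------------------┃      
 ┃  1        0       0       0   ┃      
 ┃  2        0       0       0   ┃      
 ┃  3        0       0       0   ┃      
 ┃  4        0       0       0   ┃      
 ┃  5        0       0     336   ┃      
 ┃  6        0       0       0   ┃      
━┃  7        0       0       0   ┃━┓    
 ┃  8        0       0       0   ┃━━┓   
─┃  9        0       0       0   ┃  ┃   
S┃ 10        0       0       0   ┃──┨   
─┗━━━━━━━━━━━━━━━━━━━━━━━━━━━━━━━┛  ┃   
76.┃    [+] api/                    ┃   
56.┃    cache.txt                   ┃   
92.┃    client.yaml                 ┃   
97.┃    .gitignore                  ┃   
92.┃    [+] data/                   ┃   


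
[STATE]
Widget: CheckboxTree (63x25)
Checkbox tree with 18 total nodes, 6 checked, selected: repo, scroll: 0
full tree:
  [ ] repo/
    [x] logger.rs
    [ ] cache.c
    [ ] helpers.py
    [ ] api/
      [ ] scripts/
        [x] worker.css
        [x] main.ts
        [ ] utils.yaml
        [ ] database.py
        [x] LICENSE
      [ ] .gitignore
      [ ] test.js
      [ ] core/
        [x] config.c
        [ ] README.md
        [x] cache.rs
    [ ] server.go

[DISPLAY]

>[-] repo/                                                     
   [x] logger.rs                                               
   [ ] cache.c                                                 
   [ ] helpers.py                                              
   [-] api/                                                    
     [-] scripts/                                              
       [x] worker.css                                          
       [x] main.ts                                             
       [ ] utils.yaml                                          
       [ ] database.py                                         
       [x] LICENSE                                             
     [ ] .gitignore                                            
     [ ] test.js                                               
     [-] core/                                                 
       [x] config.c                                            
       [ ] README.md                                           
       [x] cache.rs                                            
   [ ] server.go                                               
                                                               
                                                               
                                                               
                                                               
                                                               
                                                               
                                                               


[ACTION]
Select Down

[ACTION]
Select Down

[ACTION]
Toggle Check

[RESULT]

 [-] repo/                                                     
   [x] logger.rs                                               
>  [x] cache.c                                                 
   [ ] helpers.py                                              
   [-] api/                                                    
     [-] scripts/                                              
       [x] worker.css                                          
       [x] main.ts                                             
       [ ] utils.yaml                                          
       [ ] database.py                                         
       [x] LICENSE                                             
     [ ] .gitignore                                            
     [ ] test.js                                               
     [-] core/                                                 
       [x] config.c                                            
       [ ] README.md                                           
       [x] cache.rs                                            
   [ ] server.go                                               
                                                               
                                                               
                                                               
                                                               
                                                               
                                                               
                                                               


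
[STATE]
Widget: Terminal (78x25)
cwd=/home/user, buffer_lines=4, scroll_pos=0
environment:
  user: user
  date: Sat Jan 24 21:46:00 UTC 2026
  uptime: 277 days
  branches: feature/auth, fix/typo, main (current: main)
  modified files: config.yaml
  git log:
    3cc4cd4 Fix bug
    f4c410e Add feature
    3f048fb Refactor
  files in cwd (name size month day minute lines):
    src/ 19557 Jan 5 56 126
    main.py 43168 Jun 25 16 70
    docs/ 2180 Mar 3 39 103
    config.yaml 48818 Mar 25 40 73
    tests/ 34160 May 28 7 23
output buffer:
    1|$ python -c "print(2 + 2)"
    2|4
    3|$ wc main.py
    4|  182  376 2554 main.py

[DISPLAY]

$ python -c "print(2 + 2)"                                                    
4                                                                             
$ wc main.py                                                                  
  182  376 2554 main.py                                                       
$ █                                                                           
                                                                              
                                                                              
                                                                              
                                                                              
                                                                              
                                                                              
                                                                              
                                                                              
                                                                              
                                                                              
                                                                              
                                                                              
                                                                              
                                                                              
                                                                              
                                                                              
                                                                              
                                                                              
                                                                              
                                                                              


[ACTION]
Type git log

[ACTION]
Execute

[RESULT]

$ python -c "print(2 + 2)"                                                    
4                                                                             
$ wc main.py                                                                  
  182  376 2554 main.py                                                       
$ git log                                                                     
3cc4cd4 Fix bug                                                               
f4c410e Add feature                                                           
3f048fb Refactor                                                              
$ █                                                                           
                                                                              
                                                                              
                                                                              
                                                                              
                                                                              
                                                                              
                                                                              
                                                                              
                                                                              
                                                                              
                                                                              
                                                                              
                                                                              
                                                                              
                                                                              
                                                                              


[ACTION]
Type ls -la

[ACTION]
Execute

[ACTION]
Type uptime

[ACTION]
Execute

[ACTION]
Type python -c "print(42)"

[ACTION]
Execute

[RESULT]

$ python -c "print(2 + 2)"                                                    
4                                                                             
$ wc main.py                                                                  
  182  376 2554 main.py                                                       
$ git log                                                                     
3cc4cd4 Fix bug                                                               
f4c410e Add feature                                                           
3f048fb Refactor                                                              
$ ls -la                                                                      
drwxr-xr-x  1 user group    19557 Jan  5 10:56 src/                           
-rw-r--r--  1 user group    43168 Jun 25 10:16 main.py                        
drwxr-xr-x  1 user group     2180 Mar  3 10:39 docs/                          
-rw-r--r--  1 user group    48818 Mar 25 10:40 config.yaml                    
drwxr-xr-x  1 user group    34160 May 28 10:07 tests/                         
$ uptime                                                                      
 10:00  up 277 days                                                           
$ python -c "print(42)"                                                       
42                                                                            
$ █                                                                           
                                                                              
                                                                              
                                                                              
                                                                              
                                                                              
                                                                              
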